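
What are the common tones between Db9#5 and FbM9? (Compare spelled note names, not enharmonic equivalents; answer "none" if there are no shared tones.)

Cb – Eb

Db9#5: Db F A Cb Eb
FbM9: Fb Ab Cb Eb Gb
Common to both → Cb, Eb.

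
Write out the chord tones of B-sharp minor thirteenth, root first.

B-sharp – D-sharp – F-double-sharp – A-sharp – C-double-sharp – E-sharp – G-double-sharp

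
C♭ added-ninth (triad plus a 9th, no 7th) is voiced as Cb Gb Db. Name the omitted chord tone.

C♭ added-ninth = Cb, Eb, Gb, Db. The voicing lacks the 3rd (major 3rd), Eb.

Eb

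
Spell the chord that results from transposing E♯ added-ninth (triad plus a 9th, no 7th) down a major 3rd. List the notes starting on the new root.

A major 3rd down from E♯ is C♯, so the new chord is C♯ added-ninth.
- root: C♯
- major 3rd: E♯
- perfect 5th: G♯
- major 9th: D♯

C♯ – E♯ – G♯ – D♯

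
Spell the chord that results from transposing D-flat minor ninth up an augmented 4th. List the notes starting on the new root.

An augmented 4th up from Db is G, so the new chord is G minor ninth.
- root: G
- minor 3rd: Bb
- perfect 5th: D
- minor 7th: F
- major 9th: A

G – Bb – D – F – A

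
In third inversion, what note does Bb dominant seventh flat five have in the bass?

Ab

Bb dominant seventh flat five = Bb–D–Fb–Ab. Third inversion → seventh in the bass = Ab.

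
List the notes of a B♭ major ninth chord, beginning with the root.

Root Bb, quality major ninth:
Bb — root
D — major 3rd
F — perfect 5th
A — major 7th
C — major 9th

Bb  D  F  A  C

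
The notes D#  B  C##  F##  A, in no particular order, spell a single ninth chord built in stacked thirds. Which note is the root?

Stacking in thirds gives B – D# – F## – A – C##, so B is the root — B dominant seventh sharp nine sharp five.

B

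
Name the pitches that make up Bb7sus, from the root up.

Bb, Eb, F, Ab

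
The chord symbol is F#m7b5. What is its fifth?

F#m7b5 is built on F#; its 5th is a diminished 5th above the root.
A fifth above F uses the letter C, and the diminished 5th above F# is C.

C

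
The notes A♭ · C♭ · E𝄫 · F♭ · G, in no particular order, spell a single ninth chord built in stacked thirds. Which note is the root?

F♭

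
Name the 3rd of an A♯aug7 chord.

C𝄪

A♯aug7 is built on A♯; its 3rd is a major 3rd above the root.
A third above A uses the letter C, and the major 3rd above A♯ is C𝄪.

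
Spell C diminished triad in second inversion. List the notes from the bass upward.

Gb, C, Eb

In root position, C diminished triad is C–Eb–Gb.
Second inversion puts the fifth (Gb) in the bass.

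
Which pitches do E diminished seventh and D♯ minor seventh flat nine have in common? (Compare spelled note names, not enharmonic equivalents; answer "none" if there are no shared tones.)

E diminished seventh = E, G, B-flat, D-flat.
D♯ minor seventh flat nine = D-sharp, F-sharp, A-sharp, C-sharp, E.
Shared: E.

E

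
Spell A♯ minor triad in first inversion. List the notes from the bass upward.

C# – E# – A#

A♯ minor triad = A#–C#–E#; first inversion → third (C#) lowest.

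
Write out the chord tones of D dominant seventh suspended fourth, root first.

Root D, quality dominant seventh suspended fourth:
Root: D
Perfect 4th (4th): G
Perfect 5th (5th): A
Minor 7th (7th): C

D G A C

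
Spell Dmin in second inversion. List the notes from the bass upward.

In root position, Dmin is D–F–A.
Second inversion puts the fifth (A) in the bass.

A, D, F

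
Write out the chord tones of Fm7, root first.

Fm7 is a minor seventh built on F.
F — root
A♭ — minor 3rd
C — perfect 5th
E♭ — minor 7th

F  A♭  C  E♭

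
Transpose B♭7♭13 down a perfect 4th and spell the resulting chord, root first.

F – A – C – Eb – Db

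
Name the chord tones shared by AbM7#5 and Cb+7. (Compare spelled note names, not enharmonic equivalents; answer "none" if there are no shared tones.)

G

AbM7#5 = Ab, C, E, G.
Cb+7 = Cb, Eb, G, Bbb.
Shared: G.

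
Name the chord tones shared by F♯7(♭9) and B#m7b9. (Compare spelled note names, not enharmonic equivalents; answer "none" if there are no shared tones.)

A#, C#

F♯7(♭9): F# A# C# E G
B#m7b9: B# D# F## A# C#
Common to both → A#, C#.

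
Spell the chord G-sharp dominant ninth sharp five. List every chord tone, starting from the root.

G-sharp dominant ninth sharp five is a dominant ninth sharp five built on G♯.
- root: G♯
- major 3rd: B♯
- augmented 5th: D𝄪
- minor 7th: F♯
- major 9th: A♯

G♯, B♯, D𝄪, F♯, A♯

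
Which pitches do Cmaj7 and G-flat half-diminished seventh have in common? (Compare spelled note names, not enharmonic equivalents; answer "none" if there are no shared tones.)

Cmaj7: C E G B
G-flat half-diminished seventh: Gb Bbb Dbb Fb
Common to both → none.

none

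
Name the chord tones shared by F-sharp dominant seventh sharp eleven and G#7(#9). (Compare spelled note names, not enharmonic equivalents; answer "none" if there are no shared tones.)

F-sharp dominant seventh sharp eleven: F# A# C# E B#
G#7(#9): G# B# D# F# A##
Common to both → F#, B#.

F#, B#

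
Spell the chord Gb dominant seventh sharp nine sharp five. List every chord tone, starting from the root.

Root G-flat, quality dominant seventh sharp nine sharp five:
Root: G-flat
Major 3rd (3rd): B-flat
Augmented 5th (5th): D
Minor 7th (7th): F-flat
Augmented 9th (9th): A

G-flat, B-flat, D, F-flat, A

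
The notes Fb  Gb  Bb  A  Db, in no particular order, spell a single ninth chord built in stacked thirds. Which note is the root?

Gb

Stacking in thirds gives Gb – Bb – Db – Fb – A, so Gb is the root — Gb dominant seventh sharp nine.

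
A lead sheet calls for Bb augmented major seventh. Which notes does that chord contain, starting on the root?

Bb augmented major seventh: augmented major seventh on Bb.
Root: Bb
Major 3rd (3rd): D
Augmented 5th (5th): F#
Major 7th (7th): A

Bb, D, F#, A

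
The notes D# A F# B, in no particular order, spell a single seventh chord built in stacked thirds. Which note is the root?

B

Arranged so that each adjacent pair is a third by letter name: B – D# – F# – A.
The bottom of that stack, B, is the root (this is B dominant seventh).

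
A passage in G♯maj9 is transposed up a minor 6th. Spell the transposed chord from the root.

E, G#, B, D#, F#

Transposed root: G# → E (minor 6th up). So we spell E major ninth:
E — root
G# — major 3rd
B — perfect 5th
D# — major 7th
F# — major 9th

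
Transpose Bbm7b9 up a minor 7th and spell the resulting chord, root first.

Ab  Cb  Eb  Gb  Bbb

A minor 7th up from Bb is Ab, so the new chord is Ab minor seventh flat nine.
root → Ab
3rd (minor 3rd) → Cb
5th (perfect 5th) → Eb
7th (minor 7th) → Gb
9th (minor 9th) → Bbb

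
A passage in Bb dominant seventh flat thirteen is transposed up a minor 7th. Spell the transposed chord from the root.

Ab, C, Eb, Gb, Fb

A minor 7th up from Bb is Ab, so the new chord is Ab dominant seventh flat thirteen.
Root: Ab
Major 3rd (3rd): C
Perfect 5th (5th): Eb
Minor 7th (7th): Gb
Minor 13th (13th): Fb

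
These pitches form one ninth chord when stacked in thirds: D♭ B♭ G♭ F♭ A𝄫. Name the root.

G♭

Arranged so that each adjacent pair is a third by letter name: G♭ – B♭ – D♭ – F♭ – A𝄫.
The bottom of that stack, G♭, is the root (this is G♭ dominant seventh flat nine).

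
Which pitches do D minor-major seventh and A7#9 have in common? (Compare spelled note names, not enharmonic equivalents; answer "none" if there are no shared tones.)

A C#

D minor-major seventh = D, F, A, C#.
A7#9 = A, C#, E, G, B#.
Shared: A, C#.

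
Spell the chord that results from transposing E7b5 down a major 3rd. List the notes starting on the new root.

C, E, G♭, B♭

Transposed root: E → C (major 3rd down). So we spell C dominant seventh flat five:
C — root
E — major 3rd
G♭ — diminished 5th
B♭ — minor 7th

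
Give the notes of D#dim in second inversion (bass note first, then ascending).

In root position, D#dim is D#–F#–A.
Second inversion puts the fifth (A) in the bass.

A – D# – F#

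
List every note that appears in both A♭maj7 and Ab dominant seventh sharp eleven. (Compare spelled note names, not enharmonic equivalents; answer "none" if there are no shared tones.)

A♭maj7 = Ab, C, Eb, G.
Ab dominant seventh sharp eleven = Ab, C, Eb, Gb, D.
Shared: Ab, C, Eb.

Ab – C – Eb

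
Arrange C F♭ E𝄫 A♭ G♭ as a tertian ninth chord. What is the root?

F♭

Stacking in thirds gives F♭ – A♭ – C – E𝄫 – G♭, so F♭ is the root — F♭ dominant ninth sharp five.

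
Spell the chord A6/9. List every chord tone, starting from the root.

A – C# – E – F# – B

Root A, quality six-nine:
Root: A
Major 3rd (3rd): C#
Perfect 5th (5th): E
Major 6th (6th): F#
Major 9th (9th): B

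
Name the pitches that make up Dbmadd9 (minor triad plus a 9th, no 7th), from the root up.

Db, Fb, Ab, Eb

Root Db, quality minor added-ninth:
root → Db
3rd (minor 3rd) → Fb
5th (perfect 5th) → Ab
9th (major 9th) → Eb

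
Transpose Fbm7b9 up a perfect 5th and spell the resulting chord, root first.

Cb, Ebb, Gb, Bbb, Dbb

Transposed root: Fb → Cb (perfect 5th up). So we spell Cb minor seventh flat nine:
- root: Cb
- minor 3rd: Ebb
- perfect 5th: Gb
- minor 7th: Bbb
- minor 9th: Dbb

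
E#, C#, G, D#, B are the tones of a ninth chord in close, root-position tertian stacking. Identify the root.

C#

Stacking in thirds gives C# – E# – G – B – D#, so C# is the root — C# dominant ninth flat five.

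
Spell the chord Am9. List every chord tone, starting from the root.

Root A, quality minor ninth:
Root: A
Minor 3rd (3rd): C
Perfect 5th (5th): E
Minor 7th (7th): G
Major 9th (9th): B

A – C – E – G – B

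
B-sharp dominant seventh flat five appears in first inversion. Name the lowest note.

D-double-sharp

B-sharp dominant seventh flat five in root position is B-sharp–D-double-sharp–F-sharp–A-sharp.
First inversion places the third in the bass, which is D-double-sharp.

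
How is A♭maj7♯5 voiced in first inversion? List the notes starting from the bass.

In root position, A♭maj7♯5 is Ab–C–E–G.
First inversion puts the third (C) in the bass.

C E G Ab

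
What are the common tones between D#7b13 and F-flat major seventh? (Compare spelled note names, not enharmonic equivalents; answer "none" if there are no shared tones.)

none

D#7b13 = D#, F##, A#, C#, B.
F-flat major seventh = Fb, Ab, Cb, Eb.
Shared: none.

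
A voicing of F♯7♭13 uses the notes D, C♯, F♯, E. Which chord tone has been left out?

A♯

The full F♯7♭13 chord is F♯, A♯, C♯, E, D.
Comparing with the voicing, the major 3rd (3rd) — A♯ — is absent.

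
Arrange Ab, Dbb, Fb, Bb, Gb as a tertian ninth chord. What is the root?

Arranged so that each adjacent pair is a third by letter name: Gb – Bb – Dbb – Fb – Ab.
The bottom of that stack, Gb, is the root (this is Gb dominant ninth flat five).

Gb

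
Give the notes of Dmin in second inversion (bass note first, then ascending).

A – D – F

In root position, Dmin is D–F–A.
Second inversion puts the fifth (A) in the bass.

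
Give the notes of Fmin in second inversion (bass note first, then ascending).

In root position, Fmin is F–Ab–C.
Second inversion puts the fifth (C) in the bass.

C – F – Ab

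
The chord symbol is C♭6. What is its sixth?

Ab

C♭6 is built on Cb; its 6th is a major 6th above the root.
A sixth above C uses the letter A, and the major 6th above Cb is Ab.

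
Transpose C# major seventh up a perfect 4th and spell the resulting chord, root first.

F♯ – A♯ – C♯ – E♯

C♯ up a perfect 4th → F♯. New chord: F♯ major seventh.
- root: F♯
- major 3rd: A♯
- perfect 5th: C♯
- major 7th: E♯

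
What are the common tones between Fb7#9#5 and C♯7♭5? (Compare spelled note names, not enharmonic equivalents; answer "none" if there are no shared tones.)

Fb7#9#5 = Fb, Ab, C, Ebb, G.
C♯7♭5 = C#, E#, G, B.
Shared: G.

G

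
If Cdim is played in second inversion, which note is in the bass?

G♭

Cdim in root position is C–E♭–G♭.
Second inversion places the fifth in the bass, which is G♭.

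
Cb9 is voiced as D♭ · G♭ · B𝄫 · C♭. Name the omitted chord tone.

E♭

Cb9 = C♭, E♭, G♭, B𝄫, D♭. The voicing lacks the 3rd (major 3rd), E♭.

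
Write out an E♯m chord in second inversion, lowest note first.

B#, E#, G#

E♯m = E#–G#–B#; second inversion → fifth (B#) lowest.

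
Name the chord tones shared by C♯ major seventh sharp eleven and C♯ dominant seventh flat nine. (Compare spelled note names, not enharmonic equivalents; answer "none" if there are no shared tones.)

C-sharp, E-sharp, G-sharp

C♯ major seventh sharp eleven = C-sharp, E-sharp, G-sharp, B-sharp, F-double-sharp.
C♯ dominant seventh flat nine = C-sharp, E-sharp, G-sharp, B, D.
Shared: C-sharp, E-sharp, G-sharp.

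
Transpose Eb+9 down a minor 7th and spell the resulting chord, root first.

Transposed root: Eb → F (minor 7th down). So we spell F dominant ninth sharp five:
root → F
3rd (major 3rd) → A
5th (augmented 5th) → C#
7th (minor 7th) → Eb
9th (major 9th) → G

F A C# Eb G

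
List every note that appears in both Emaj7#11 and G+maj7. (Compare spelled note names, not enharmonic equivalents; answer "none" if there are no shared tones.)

Emaj7#11: E G# B D# A#
G+maj7: G B D# F#
Common to both → B, D#.

B – D#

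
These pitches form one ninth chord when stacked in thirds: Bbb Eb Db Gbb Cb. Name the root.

Cb

Arranged so that each adjacent pair is a third by letter name: Cb – Eb – Gbb – Bbb – Db.
The bottom of that stack, Cb, is the root (this is Cb dominant ninth flat five).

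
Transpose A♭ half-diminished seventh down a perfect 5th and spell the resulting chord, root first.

D-flat – F-flat – A-double-flat – C-flat

Transposed root: A-flat → D-flat (perfect 5th down). So we spell D-flat half-diminished seventh:
Root: D-flat
Minor 3rd (3rd): F-flat
Diminished 5th (5th): A-double-flat
Minor 7th (7th): C-flat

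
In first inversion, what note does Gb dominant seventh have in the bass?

Gb dominant seventh = Gb–Bb–Db–Fb. First inversion → third in the bass = Bb.

Bb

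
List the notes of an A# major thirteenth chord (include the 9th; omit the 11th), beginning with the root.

A# major thirteenth: major thirteenth on A♯.
- root: A♯
- major 3rd: C𝄪
- perfect 5th: E♯
- major 7th: G𝄪
- major 9th: B♯
- major 13th: F𝄪

A♯, C𝄪, E♯, G𝄪, B♯, F𝄪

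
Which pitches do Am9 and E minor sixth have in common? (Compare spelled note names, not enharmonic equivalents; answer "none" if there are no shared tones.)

E – G – B

Am9 = A, C, E, G, B.
E minor sixth = E, G, B, C#.
Shared: E, G, B.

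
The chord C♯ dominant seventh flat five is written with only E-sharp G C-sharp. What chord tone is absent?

B

C♯ dominant seventh flat five = C-sharp, E-sharp, G, B. The voicing lacks the 7th (minor 7th), B.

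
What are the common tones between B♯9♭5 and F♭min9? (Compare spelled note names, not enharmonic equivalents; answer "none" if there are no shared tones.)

none

B♯9♭5 = B#, D##, F#, A#, C##.
F♭min9 = Fb, Abb, Cb, Ebb, Gb.
Shared: none.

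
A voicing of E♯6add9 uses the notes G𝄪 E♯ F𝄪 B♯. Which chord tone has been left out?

E♯6add9 = E♯, G𝄪, B♯, C𝄪, F𝄪. The voicing lacks the 6th (major 6th), C𝄪.

C𝄪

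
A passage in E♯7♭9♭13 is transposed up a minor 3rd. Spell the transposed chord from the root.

A minor 3rd up from E# is G#, so the new chord is G# dominant seventh flat nine flat thirteen.
Root: G#
Major 3rd (3rd): B#
Perfect 5th (5th): D#
Minor 7th (7th): F#
Minor 9th (9th): A
Minor 13th (13th): E

G#  B#  D#  F#  A  E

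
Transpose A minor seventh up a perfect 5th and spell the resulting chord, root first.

A perfect 5th up from A is E, so the new chord is E minor seventh.
Root: E
Minor 3rd (3rd): G
Perfect 5th (5th): B
Minor 7th (7th): D

E, G, B, D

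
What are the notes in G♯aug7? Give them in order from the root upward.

G♯aug7 is an augmented seventh built on G♯.
Root: G♯
Major 3rd (3rd): B♯
Augmented 5th (5th): D𝄪
Minor 7th (7th): F♯

G♯, B♯, D𝄪, F♯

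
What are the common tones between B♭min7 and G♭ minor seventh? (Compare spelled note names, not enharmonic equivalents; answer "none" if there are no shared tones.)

B♭min7: Bb Db F Ab
G♭ minor seventh: Gb Bbb Db Fb
Common to both → Db.

Db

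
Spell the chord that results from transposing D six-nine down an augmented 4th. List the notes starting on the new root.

An augmented 4th down from D is A-flat, so the new chord is A-flat six-nine.
- root: A-flat
- major 3rd: C
- perfect 5th: E-flat
- major 6th: F
- major 9th: B-flat

A-flat, C, E-flat, F, B-flat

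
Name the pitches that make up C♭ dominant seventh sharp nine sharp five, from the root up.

Cb  Eb  G  Bbb  D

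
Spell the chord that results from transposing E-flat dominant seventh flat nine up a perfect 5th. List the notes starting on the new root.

Transposed root: E-flat → B-flat (perfect 5th up). So we spell B-flat dominant seventh flat nine:
root → B-flat
3rd (major 3rd) → D
5th (perfect 5th) → F
7th (minor 7th) → A-flat
9th (minor 9th) → C-flat

B-flat, D, F, A-flat, C-flat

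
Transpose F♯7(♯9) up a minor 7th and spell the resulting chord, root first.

F# up a minor 7th → E. New chord: E dominant seventh sharp nine.
- root: E
- major 3rd: G#
- perfect 5th: B
- minor 7th: D
- augmented 9th: F##

E, G#, B, D, F##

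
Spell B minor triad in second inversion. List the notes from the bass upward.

B minor triad = B–D–F#; second inversion → fifth (F#) lowest.

F#, B, D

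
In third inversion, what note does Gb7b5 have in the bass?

Gb7b5 in root position is Gb–Bb–Dbb–Fb.
Third inversion places the seventh in the bass, which is Fb.

Fb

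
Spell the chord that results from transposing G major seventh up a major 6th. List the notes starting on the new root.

A major 6th up from G is E, so the new chord is E major seventh.
E — root
G# — major 3rd
B — perfect 5th
D# — major 7th

E  G#  B  D#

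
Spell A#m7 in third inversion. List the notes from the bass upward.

G♯, A♯, C♯, E♯

In root position, A#m7 is A♯–C♯–E♯–G♯.
Third inversion puts the seventh (G♯) in the bass.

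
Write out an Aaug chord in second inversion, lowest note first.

E# – A – C#

In root position, Aaug is A–C#–E#.
Second inversion puts the fifth (E#) in the bass.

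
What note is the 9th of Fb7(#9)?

G

Root of Fb7(#9) = Fb. The 9th is an augmented 9th: Fb up an augmented 9th → G.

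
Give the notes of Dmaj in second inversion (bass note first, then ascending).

In root position, Dmaj is D–F♯–A.
Second inversion puts the fifth (A) in the bass.

A D F♯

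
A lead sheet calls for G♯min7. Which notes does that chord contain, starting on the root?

G# – B – D# – F#

G♯min7 is a minor seventh built on G#.
G# — root
B — minor 3rd
D# — perfect 5th
F# — minor 7th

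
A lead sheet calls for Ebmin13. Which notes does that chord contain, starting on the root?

Eb Gb Bb Db F Ab C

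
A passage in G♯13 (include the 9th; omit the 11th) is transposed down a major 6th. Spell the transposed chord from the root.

A major 6th down from G# is B, so the new chord is B dominant thirteenth.
- root: B
- major 3rd: D#
- perfect 5th: F#
- minor 7th: A
- major 9th: C#
- major 13th: G#

B, D#, F#, A, C#, G#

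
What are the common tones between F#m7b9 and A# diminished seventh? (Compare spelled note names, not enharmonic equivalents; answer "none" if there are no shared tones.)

C♯ – E – G

F#m7b9 = F♯, A, C♯, E, G.
A# diminished seventh = A♯, C♯, E, G.
Shared: C♯, E, G.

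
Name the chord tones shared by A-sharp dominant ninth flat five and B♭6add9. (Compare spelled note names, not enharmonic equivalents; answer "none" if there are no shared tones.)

none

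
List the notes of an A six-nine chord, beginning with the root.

A, C-sharp, E, F-sharp, B

A six-nine is a six-nine built on A.
root → A
3rd (major 3rd) → C-sharp
5th (perfect 5th) → E
6th (major 6th) → F-sharp
9th (major 9th) → B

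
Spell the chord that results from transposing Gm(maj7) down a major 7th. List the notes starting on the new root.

Ab – Cb – Eb – G

Transposed root: G → Ab (major 7th down). So we spell Ab minor-major seventh:
- root: Ab
- minor 3rd: Cb
- perfect 5th: Eb
- major 7th: G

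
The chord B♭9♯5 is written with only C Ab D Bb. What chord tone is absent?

B♭9♯5 = Bb, D, F#, Ab, C. The voicing lacks the 5th (augmented 5th), F#.

F#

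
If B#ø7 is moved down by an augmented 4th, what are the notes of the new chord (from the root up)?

F#, A, C, E

An augmented 4th down from B# is F#, so the new chord is F# half-diminished seventh.
Root: F#
Minor 3rd (3rd): A
Diminished 5th (5th): C
Minor 7th (7th): E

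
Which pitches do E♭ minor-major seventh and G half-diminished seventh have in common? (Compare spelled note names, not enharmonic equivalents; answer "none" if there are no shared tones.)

E♭ minor-major seventh: E-flat G-flat B-flat D
G half-diminished seventh: G B-flat D-flat F
Common to both → B-flat.

B-flat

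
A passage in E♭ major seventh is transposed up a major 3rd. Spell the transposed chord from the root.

Transposed root: E-flat → G (major 3rd up). So we spell G major seventh:
G — root
B — major 3rd
D — perfect 5th
F-sharp — major 7th

G – B – D – F-sharp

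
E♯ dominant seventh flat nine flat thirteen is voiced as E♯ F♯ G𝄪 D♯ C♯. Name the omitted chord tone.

B♯

E♯ dominant seventh flat nine flat thirteen = E♯, G𝄪, B♯, D♯, F♯, C♯. The voicing lacks the 5th (perfect 5th), B♯.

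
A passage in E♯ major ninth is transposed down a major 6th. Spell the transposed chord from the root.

E# down a major 6th → G#. New chord: G# major ninth.
Root: G#
Major 3rd (3rd): B#
Perfect 5th (5th): D#
Major 7th (7th): F##
Major 9th (9th): A#

G#, B#, D#, F##, A#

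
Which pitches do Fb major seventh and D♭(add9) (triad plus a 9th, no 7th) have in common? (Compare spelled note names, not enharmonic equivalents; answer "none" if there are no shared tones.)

Fb major seventh = Fb, Ab, Cb, Eb.
D♭(add9) = Db, F, Ab, Eb.
Shared: Ab, Eb.

Ab, Eb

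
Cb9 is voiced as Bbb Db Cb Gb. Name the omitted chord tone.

Eb

The full Cb9 chord is Cb, Eb, Gb, Bbb, Db.
Comparing with the voicing, the major 3rd (3rd) — Eb — is absent.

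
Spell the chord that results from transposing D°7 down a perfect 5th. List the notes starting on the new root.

G B♭ D♭ F♭

A perfect 5th down from D is G, so the new chord is G diminished seventh.
- root: G
- minor 3rd: B♭
- diminished 5th: D♭
- diminished 7th: F♭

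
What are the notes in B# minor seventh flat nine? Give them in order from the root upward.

B# minor seventh flat nine: minor seventh flat nine on B#.
B# — root
D# — minor 3rd
F## — perfect 5th
A# — minor 7th
C# — minor 9th

B#, D#, F##, A#, C#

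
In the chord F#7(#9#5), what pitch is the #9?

F#7(#9#5) is built on F#; its 9th is an augmented 9th above the root.
A second above F uses the letter G, and the augmented 9th above F# is G##.

G##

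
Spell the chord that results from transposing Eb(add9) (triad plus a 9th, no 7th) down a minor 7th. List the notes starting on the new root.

F A C G

Eb down a minor 7th → F. New chord: F added-ninth.
root → F
3rd (major 3rd) → A
5th (perfect 5th) → C
9th (major 9th) → G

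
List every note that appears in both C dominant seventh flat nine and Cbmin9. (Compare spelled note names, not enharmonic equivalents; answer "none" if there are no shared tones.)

Db

C dominant seventh flat nine: C E G Bb Db
Cbmin9: Cb Ebb Gb Bbb Db
Common to both → Db.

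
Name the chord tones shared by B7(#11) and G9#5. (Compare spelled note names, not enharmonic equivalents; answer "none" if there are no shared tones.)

B, D#, A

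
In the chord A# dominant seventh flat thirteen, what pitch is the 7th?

Root of A# dominant seventh flat thirteen = A♯. The 7th is a minor 7th: A♯ up a minor 7th → G♯.

G♯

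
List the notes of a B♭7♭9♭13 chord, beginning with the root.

Bb, D, F, Ab, Cb, Gb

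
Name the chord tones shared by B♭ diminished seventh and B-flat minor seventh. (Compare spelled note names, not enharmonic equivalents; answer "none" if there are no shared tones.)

B♭ diminished seventh = B-flat, D-flat, F-flat, A-double-flat.
B-flat minor seventh = B-flat, D-flat, F, A-flat.
Shared: B-flat, D-flat.

B-flat, D-flat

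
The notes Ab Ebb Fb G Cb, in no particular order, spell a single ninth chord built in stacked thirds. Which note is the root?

Fb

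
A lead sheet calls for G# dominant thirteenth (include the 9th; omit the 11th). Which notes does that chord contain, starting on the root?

Root G#, quality dominant thirteenth:
- root: G#
- major 3rd: B#
- perfect 5th: D#
- minor 7th: F#
- major 9th: A#
- major 13th: E#

G#  B#  D#  F#  A#  E#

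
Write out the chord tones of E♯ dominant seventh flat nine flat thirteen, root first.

E-sharp – G-double-sharp – B-sharp – D-sharp – F-sharp – C-sharp

E♯ dominant seventh flat nine flat thirteen: dominant seventh flat nine flat thirteen on E-sharp.
Root: E-sharp
Major 3rd (3rd): G-double-sharp
Perfect 5th (5th): B-sharp
Minor 7th (7th): D-sharp
Minor 9th (9th): F-sharp
Minor 13th (13th): C-sharp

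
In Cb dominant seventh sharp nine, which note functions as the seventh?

Cb dominant seventh sharp nine is built on C♭; its 7th is a minor 7th above the root.
A seventh above C uses the letter B, and the minor 7th above C♭ is B𝄫.

B𝄫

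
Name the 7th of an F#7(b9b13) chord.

Root of F#7(b9b13) = F#. The 7th is a minor 7th: F# up a minor 7th → E.

E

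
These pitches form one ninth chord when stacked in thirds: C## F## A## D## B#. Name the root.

Stacking in thirds gives B# – D## – F## – A## – C##, so B# is the root — B# major ninth.

B#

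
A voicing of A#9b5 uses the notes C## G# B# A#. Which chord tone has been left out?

The full A#9b5 chord is A#, C##, E, G#, B#.
Comparing with the voicing, the diminished 5th (5th) — E — is absent.

E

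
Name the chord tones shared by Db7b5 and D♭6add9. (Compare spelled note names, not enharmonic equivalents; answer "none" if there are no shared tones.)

Db7b5: Db F Abb Cb
D♭6add9: Db F Ab Bb Eb
Common to both → Db, F.

Db, F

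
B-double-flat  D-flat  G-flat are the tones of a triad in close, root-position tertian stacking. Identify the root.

Stacking in thirds gives G-flat – B-double-flat – D-flat, so G-flat is the root — G-flat minor triad.

G-flat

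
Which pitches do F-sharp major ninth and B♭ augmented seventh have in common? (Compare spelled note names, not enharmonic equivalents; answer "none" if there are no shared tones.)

F-sharp major ninth = F-sharp, A-sharp, C-sharp, E-sharp, G-sharp.
B♭ augmented seventh = B-flat, D, F-sharp, A-flat.
Shared: F-sharp.

F-sharp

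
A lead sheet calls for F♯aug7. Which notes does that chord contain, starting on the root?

F♯ A♯ C𝄪 E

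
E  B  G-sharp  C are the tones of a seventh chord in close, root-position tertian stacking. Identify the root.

C

Stacking in thirds gives C – E – G-sharp – B, so C is the root — C augmented major seventh.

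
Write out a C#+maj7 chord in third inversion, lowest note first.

C#+maj7 = C#–E#–G##–B#; third inversion → seventh (B#) lowest.

B#, C#, E#, G##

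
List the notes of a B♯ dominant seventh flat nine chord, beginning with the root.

B# D## F## A# C#

B♯ dominant seventh flat nine is a dominant seventh flat nine built on B#.
- root: B#
- major 3rd: D##
- perfect 5th: F##
- minor 7th: A#
- minor 9th: C#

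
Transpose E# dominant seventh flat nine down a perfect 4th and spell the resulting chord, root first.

B♯ D𝄪 F𝄪 A♯ C♯

A perfect 4th down from E♯ is B♯, so the new chord is B♯ dominant seventh flat nine.
root → B♯
3rd (major 3rd) → D𝄪
5th (perfect 5th) → F𝄪
7th (minor 7th) → A♯
9th (minor 9th) → C♯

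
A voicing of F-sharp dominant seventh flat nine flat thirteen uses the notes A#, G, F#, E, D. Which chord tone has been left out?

C#

The full F-sharp dominant seventh flat nine flat thirteen chord is F#, A#, C#, E, G, D.
Comparing with the voicing, the perfect 5th (5th) — C# — is absent.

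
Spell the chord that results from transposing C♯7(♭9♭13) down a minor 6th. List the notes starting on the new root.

A minor 6th down from C# is E#, so the new chord is E# dominant seventh flat nine flat thirteen.
root → E#
3rd (major 3rd) → G##
5th (perfect 5th) → B#
7th (minor 7th) → D#
9th (minor 9th) → F#
13th (minor 13th) → C#

E# – G## – B# – D# – F# – C#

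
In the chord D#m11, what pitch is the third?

F#

D#m11 is built on D#; its 3rd is a minor 3rd above the root.
A third above D uses the letter F, and the minor 3rd above D# is F#.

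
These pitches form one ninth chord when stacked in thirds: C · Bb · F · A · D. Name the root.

Bb

Stacking in thirds gives Bb – D – F – A – C, so Bb is the root — Bb major ninth.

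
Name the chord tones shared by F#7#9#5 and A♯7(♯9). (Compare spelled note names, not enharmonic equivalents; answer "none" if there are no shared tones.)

A#  C##

F#7#9#5: F# A# C## E G##
A♯7(♯9): A# C## E# G# B##
Common to both → A#, C##.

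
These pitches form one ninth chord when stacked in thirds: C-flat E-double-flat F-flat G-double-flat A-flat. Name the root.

F-flat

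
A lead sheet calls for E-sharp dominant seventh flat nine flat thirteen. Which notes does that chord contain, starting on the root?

E-sharp – G-double-sharp – B-sharp – D-sharp – F-sharp – C-sharp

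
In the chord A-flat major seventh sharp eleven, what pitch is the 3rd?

C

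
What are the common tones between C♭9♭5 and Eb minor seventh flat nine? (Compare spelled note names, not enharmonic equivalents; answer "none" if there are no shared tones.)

Eb – Db

C♭9♭5: Cb Eb Gbb Bbb Db
Eb minor seventh flat nine: Eb Gb Bb Db Fb
Common to both → Eb, Db.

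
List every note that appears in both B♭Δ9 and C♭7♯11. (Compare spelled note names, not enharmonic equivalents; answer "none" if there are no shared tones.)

B♭Δ9 = Bb, D, F, A, C.
C♭7♯11 = Cb, Eb, Gb, Bbb, F.
Shared: F.

F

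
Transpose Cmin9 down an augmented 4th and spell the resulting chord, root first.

An augmented 4th down from C is Gb, so the new chord is Gb minor ninth.
root → Gb
3rd (minor 3rd) → Bbb
5th (perfect 5th) → Db
7th (minor 7th) → Fb
9th (major 9th) → Ab

Gb – Bbb – Db – Fb – Ab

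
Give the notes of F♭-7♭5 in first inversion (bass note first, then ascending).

Abb, Cbb, Ebb, Fb

F♭-7♭5 = Fb–Abb–Cbb–Ebb; first inversion → third (Abb) lowest.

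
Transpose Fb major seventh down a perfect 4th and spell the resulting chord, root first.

F-flat down a perfect 4th → C-flat. New chord: C-flat major seventh.
C-flat — root
E-flat — major 3rd
G-flat — perfect 5th
B-flat — major 7th

C-flat, E-flat, G-flat, B-flat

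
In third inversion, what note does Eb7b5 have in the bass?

Eb7b5 in root position is Eb–G–Bbb–Db.
Third inversion places the seventh in the bass, which is Db.

Db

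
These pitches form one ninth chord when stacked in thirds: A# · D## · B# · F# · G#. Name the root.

Arranged so that each adjacent pair is a third by letter name: G# – B# – D## – F# – A#.
The bottom of that stack, G#, is the root (this is G# dominant ninth sharp five).

G#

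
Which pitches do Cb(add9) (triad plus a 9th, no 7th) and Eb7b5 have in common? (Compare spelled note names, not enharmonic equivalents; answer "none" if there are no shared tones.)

Cb(add9): Cb Eb Gb Db
Eb7b5: Eb G Bbb Db
Common to both → Eb, Db.

Eb – Db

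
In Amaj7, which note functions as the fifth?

Root of Amaj7 = A. The 5th is a perfect 5th: A up a perfect 5th → E.

E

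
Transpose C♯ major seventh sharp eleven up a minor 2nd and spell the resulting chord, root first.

A minor 2nd up from C-sharp is D, so the new chord is D major seventh sharp eleven.
- root: D
- major 3rd: F-sharp
- perfect 5th: A
- major 7th: C-sharp
- augmented 11th: G-sharp

D  F-sharp  A  C-sharp  G-sharp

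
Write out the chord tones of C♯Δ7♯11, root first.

C# E# G# B# F##

C♯Δ7♯11 is a major seventh sharp eleven built on C#.
root → C#
3rd (major 3rd) → E#
5th (perfect 5th) → G#
7th (major 7th) → B#
11th (augmented 11th) → F##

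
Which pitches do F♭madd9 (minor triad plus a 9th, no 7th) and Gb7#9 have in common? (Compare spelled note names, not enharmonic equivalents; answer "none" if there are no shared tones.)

F♭madd9 = Fb, Abb, Cb, Gb.
Gb7#9 = Gb, Bb, Db, Fb, A.
Shared: Fb, Gb.

Fb – Gb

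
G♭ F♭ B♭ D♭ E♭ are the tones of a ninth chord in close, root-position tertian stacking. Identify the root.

E♭

Stacking in thirds gives E♭ – G♭ – B♭ – D♭ – F♭, so E♭ is the root — E♭ minor seventh flat nine.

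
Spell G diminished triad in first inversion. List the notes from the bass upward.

Bb – Db – G

In root position, G diminished triad is G–Bb–Db.
First inversion puts the third (Bb) in the bass.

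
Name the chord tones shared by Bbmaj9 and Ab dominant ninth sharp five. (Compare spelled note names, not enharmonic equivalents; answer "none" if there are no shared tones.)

Bbmaj9: B♭ D F A C
Ab dominant ninth sharp five: A♭ C E G♭ B♭
Common to both → B♭, C.

B♭, C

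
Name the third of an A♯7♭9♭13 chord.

A♯7♭9♭13 is built on A♯; its 3rd is a major 3rd above the root.
A third above A uses the letter C, and the major 3rd above A♯ is C𝄪.

C𝄪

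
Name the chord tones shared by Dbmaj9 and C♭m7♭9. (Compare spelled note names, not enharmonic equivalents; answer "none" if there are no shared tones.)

none

Dbmaj9: Db F Ab C Eb
C♭m7♭9: Cb Ebb Gb Bbb Dbb
Common to both → none.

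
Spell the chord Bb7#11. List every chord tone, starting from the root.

B♭ D F A♭ E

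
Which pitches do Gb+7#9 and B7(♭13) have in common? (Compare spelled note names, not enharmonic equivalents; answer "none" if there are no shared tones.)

A

Gb+7#9: Gb Bb D Fb A
B7(♭13): B D# F# A G
Common to both → A.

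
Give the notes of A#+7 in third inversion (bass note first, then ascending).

A#+7 = A#–C##–E##–G#; third inversion → seventh (G#) lowest.

G#, A#, C##, E##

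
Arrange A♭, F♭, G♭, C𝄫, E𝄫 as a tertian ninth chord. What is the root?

F♭

Stacking in thirds gives F♭ – A♭ – C𝄫 – E𝄫 – G♭, so F♭ is the root — F♭ dominant ninth flat five.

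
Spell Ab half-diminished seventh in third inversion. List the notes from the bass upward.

G♭, A♭, C♭, E𝄫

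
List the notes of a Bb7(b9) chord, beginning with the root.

B♭ D F A♭ C♭

Root B♭, quality dominant seventh flat nine:
B♭ — root
D — major 3rd
F — perfect 5th
A♭ — minor 7th
C♭ — minor 9th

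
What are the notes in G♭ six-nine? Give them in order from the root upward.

G-flat, B-flat, D-flat, E-flat, A-flat

Root G-flat, quality six-nine:
Root: G-flat
Major 3rd (3rd): B-flat
Perfect 5th (5th): D-flat
Major 6th (6th): E-flat
Major 9th (9th): A-flat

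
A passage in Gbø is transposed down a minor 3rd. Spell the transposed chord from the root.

Gb down a minor 3rd → Eb. New chord: Eb half-diminished seventh.
Root: Eb
Minor 3rd (3rd): Gb
Diminished 5th (5th): Bbb
Minor 7th (7th): Db

Eb, Gb, Bbb, Db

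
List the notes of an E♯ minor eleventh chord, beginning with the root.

E#  G#  B#  D#  F##  A#

E♯ minor eleventh is a minor eleventh built on E#.
Root: E#
Minor 3rd (3rd): G#
Perfect 5th (5th): B#
Minor 7th (7th): D#
Major 9th (9th): F##
Perfect 11th (11th): A#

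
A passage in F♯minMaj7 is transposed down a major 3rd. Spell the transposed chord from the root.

D F A C♯

Transposed root: F♯ → D (major 3rd down). So we spell D minor-major seventh:
Root: D
Minor 3rd (3rd): F
Perfect 5th (5th): A
Major 7th (7th): C♯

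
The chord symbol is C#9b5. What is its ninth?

Root of C#9b5 = C#. The 9th is a major 9th: C# up a major 9th → D#.

D#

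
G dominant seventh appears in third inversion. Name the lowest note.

G dominant seventh = G–B–D–F. Third inversion → seventh in the bass = F.

F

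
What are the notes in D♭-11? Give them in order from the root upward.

Root Db, quality minor eleventh:
Db — root
Fb — minor 3rd
Ab — perfect 5th
Cb — minor 7th
Eb — major 9th
Gb — perfect 11th

Db, Fb, Ab, Cb, Eb, Gb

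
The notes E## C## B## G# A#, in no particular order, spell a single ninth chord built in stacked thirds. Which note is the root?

Stacking in thirds gives A# – C## – E## – G# – B##, so A# is the root — A# dominant seventh sharp nine sharp five.

A#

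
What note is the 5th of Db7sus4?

A♭

Root of Db7sus4 = D♭. The 5th is a perfect 5th: D♭ up a perfect 5th → A♭.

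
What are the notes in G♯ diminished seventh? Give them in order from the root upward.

G#  B  D  F

G♯ diminished seventh: diminished seventh on G#.
- root: G#
- minor 3rd: B
- diminished 5th: D
- diminished 7th: F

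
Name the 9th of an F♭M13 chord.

F♭M13 is built on Fb; its 9th is a major 9th above the root.
A second above F uses the letter G, and the major 9th above Fb is Gb.

Gb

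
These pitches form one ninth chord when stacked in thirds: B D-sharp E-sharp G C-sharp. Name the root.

C-sharp

Stacking in thirds gives C-sharp – E-sharp – G – B – D-sharp, so C-sharp is the root — C-sharp dominant ninth flat five.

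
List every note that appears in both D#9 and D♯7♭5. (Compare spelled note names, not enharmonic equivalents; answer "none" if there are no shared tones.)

D#9 = D#, F##, A#, C#, E#.
D♯7♭5 = D#, F##, A, C#.
Shared: D#, F##, C#.

D# – F## – C#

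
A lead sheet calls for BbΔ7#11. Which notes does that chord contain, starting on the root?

B♭, D, F, A, E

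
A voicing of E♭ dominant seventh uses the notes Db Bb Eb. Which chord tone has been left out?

G

E♭ dominant seventh = Eb, G, Bb, Db. The voicing lacks the 3rd (major 3rd), G.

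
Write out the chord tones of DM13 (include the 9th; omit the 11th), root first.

D, F#, A, C#, E, B

Root D, quality major thirteenth:
Root: D
Major 3rd (3rd): F#
Perfect 5th (5th): A
Major 7th (7th): C#
Major 9th (9th): E
Major 13th (13th): B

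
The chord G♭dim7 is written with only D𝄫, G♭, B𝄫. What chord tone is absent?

F𝄫

G♭dim7 = G♭, B𝄫, D𝄫, F𝄫. The voicing lacks the 7th (diminished 7th), F𝄫.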